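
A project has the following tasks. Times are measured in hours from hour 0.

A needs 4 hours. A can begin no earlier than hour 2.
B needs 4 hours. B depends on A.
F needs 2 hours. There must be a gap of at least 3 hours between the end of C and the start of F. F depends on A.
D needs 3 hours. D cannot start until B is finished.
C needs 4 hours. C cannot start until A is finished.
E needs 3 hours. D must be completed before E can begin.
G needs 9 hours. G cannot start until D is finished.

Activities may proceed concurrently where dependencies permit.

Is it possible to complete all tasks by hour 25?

Yes

After its own release at hour 2, A can start at hour 2 and finishes at hour 6.
After A (finishes hour 6), C can start at hour 6 and finishes at hour 10.
For F: C (finishes hour 10, plus 3-hour gap → hour 13); A (finishes hour 6). Taking the maximum gives a start of hour 13, and it finishes at 13 + 2 = hour 15.
B waits on A (finishes hour 6), so it starts at hour 6 and finishes at 6 + 4 = hour 10.
After B (finishes hour 10), D can start at hour 10 and finishes at hour 13.
G waits on D (finishes hour 13), so it starts at hour 13 and finishes at 13 + 9 = hour 22.
After D (finishes hour 13), E can start at hour 13 and finishes at hour 16.
Every task is finished by hour 22, which is no later than the deadline of 25, so the schedule is feasible.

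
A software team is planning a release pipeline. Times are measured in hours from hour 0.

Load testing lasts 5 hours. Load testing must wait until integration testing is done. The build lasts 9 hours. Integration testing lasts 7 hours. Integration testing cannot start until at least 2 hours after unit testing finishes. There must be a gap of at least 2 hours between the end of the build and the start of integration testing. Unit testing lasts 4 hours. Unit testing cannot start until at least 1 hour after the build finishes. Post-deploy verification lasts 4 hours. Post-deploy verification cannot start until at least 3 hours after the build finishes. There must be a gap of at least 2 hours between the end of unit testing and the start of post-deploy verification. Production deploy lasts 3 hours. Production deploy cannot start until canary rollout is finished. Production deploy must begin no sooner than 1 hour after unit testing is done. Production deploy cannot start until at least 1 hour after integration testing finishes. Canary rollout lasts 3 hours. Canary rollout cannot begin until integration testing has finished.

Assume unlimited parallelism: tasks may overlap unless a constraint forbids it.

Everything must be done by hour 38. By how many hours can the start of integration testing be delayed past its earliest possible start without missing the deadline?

Nothing blocks the build, so it runs from hour 0 to hour 9.
Unit testing waits on the build (finishes hour 9, plus 1-hour gap → hour 10), so it starts at hour 10 and finishes at 10 + 4 = hour 14.
Integration testing needs all of unit testing (finishes hour 14, plus 2-hour gap → hour 16); the build (finishes hour 9, plus 2-hour gap → hour 11). That puts its earliest start at hour 16; it finishes at 16 + 7 = hour 23.

Working backward from the deadline:
To finish by hour 38, production deploy (duration 3) must start no later than hour 35.
Canary rollout feeds into production deploy (must start by hour 35); so canary rollout must finish by hour 35 and therefore start by hour 32.
To finish by hour 38, load testing (duration 5) must start no later than hour 33.
Integration testing has several dependents: canary rollout (must start by hour 32); load testing (must start by hour 33); production deploy (must start by hour 35, minus 1-hour gap → hour 34). The earliest of those limits is hour 32, so integration testing must start by 32 − 7 = hour 25.
So integration testing can start as early as hour 16 and as late as hour 25, giving 25 − 16 = 9 hours of slack.

9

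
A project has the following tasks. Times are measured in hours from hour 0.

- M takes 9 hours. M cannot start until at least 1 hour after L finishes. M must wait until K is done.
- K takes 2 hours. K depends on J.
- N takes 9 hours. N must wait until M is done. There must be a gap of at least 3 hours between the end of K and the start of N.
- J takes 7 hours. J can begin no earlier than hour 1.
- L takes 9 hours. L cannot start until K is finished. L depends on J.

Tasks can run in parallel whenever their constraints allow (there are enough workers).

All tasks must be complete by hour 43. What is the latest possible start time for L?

15

Nothing follows N; the deadline of hour 43 is its only limit. It must start by 43 − 9 = hour 34.
M must finish before N (must start by hour 34). With a 9-hour duration, M must start by 34 − 9 = hour 25.
L feeds into M (must start by hour 25, minus 1-hour gap → hour 24); so L must finish by hour 24 and therefore start by hour 15.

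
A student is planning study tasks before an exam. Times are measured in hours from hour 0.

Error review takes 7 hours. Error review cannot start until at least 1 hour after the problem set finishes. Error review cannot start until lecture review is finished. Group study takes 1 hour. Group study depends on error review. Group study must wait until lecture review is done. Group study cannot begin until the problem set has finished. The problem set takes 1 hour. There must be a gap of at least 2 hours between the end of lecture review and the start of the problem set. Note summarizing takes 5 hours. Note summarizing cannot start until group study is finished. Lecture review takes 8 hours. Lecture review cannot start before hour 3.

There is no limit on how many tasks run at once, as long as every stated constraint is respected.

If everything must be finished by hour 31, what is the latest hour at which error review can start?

18

Note summarizing must finish by hour 31; it takes 5 hours, so it must start by 31 − 5 = hour 26.
Group study has to be done before note summarizing (must start by hour 26). That means finishing by hour 26, i.e. starting by 26 − 1 = hour 25.
Error review must finish before group study (must start by hour 25). With a 7-hour duration, error review must start by 25 − 7 = hour 18.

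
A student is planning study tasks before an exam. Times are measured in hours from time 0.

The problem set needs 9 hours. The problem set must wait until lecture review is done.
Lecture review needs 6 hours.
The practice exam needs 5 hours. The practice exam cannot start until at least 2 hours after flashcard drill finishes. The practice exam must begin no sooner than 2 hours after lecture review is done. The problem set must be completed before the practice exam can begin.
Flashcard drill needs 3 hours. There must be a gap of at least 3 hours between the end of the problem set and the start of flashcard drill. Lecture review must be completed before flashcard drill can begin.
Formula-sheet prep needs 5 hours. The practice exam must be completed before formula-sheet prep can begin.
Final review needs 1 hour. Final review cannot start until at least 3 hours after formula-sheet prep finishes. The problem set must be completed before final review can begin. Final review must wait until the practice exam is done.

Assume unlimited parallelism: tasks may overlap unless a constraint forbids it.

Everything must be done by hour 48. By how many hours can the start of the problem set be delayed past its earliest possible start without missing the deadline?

11

Nothing blocks lecture review, so it runs from hour 0 to hour 6.
After lecture review (finishes hour 6), the problem set can start at hour 6 and finishes at hour 15.

Working backward from the deadline:
To finish by hour 48, final review (duration 1) must start no later than hour 47.
Formula-sheet prep has to be done before final review (must start by hour 47, minus 3-hour gap → hour 44). That means finishing by hour 44, i.e. starting by 44 − 5 = hour 39.
For the practice exam: formula-sheet prep (must start by hour 39); final review (must start by hour 47). The most restrictive is hour 39; with a 5-hour duration, the practice exam must start by hour 34.
Flashcard drill feeds into the practice exam (must start by hour 34, minus 2-hour gap → hour 32); so flashcard drill must finish by hour 32 and therefore start by hour 29.
The problem set must finish in time for flashcard drill (must start by hour 29, minus 3-hour gap → hour 26); the practice exam (must start by hour 34); final review (must start by hour 47). The tightest is hour 26, so the problem set must start by 26 − 9 = hour 17.
So the problem set can start as early as hour 6 and as late as hour 17, giving 17 − 6 = 11 hours of slack.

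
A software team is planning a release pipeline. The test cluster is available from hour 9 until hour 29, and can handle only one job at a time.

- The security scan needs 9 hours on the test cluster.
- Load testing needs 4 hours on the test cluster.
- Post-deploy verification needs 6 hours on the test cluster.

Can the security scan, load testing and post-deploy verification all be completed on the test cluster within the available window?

The test cluster window is 29 − 9 = 20 hours.
Running back to back, the jobs need 9 + 4 + 6 = 19 hours on the test cluster.
Since 19 ≤ 20, they fit within the window.

Yes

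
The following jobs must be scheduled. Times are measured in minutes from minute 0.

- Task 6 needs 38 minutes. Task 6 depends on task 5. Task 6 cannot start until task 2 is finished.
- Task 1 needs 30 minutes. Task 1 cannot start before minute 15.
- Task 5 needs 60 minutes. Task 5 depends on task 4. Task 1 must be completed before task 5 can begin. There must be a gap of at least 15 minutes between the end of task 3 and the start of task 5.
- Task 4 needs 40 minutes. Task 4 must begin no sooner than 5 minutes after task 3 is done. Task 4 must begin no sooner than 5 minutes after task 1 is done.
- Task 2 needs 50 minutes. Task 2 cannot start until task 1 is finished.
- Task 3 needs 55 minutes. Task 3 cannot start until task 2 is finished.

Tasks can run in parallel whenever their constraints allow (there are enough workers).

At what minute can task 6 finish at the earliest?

293

After its own release at minute 15, task 1 can start at minute 15 and finishes at minute 45.
Task 2 waits on task 1 (finishes minute 45), so it starts at minute 45 and finishes at 45 + 50 = minute 95.
Task 3 waits on task 2 (finishes minute 95), so it starts at minute 95 and finishes at 95 + 55 = minute 150.
Task 4 has to wait for task 3 (finishes minute 150, plus 5-minute gap → minute 155); task 1 (finishes minute 45, plus 5-minute gap → minute 50). The latest of these is minute 155, so task 4 runs minute 155 to 155 + 40 = minute 195.
Task 5 has to wait for task 4 (finishes minute 195); task 1 (finishes minute 45); task 3 (finishes minute 150, plus 15-minute gap → minute 165). The latest of these is minute 195, so task 5 runs minute 195 to 195 + 60 = minute 255.
Task 6 cannot start until task 5 (finishes minute 255); task 2 (finishes minute 95). The controlling bound is minute 255, so task 6 finishes at 255 + 38 = minute 293.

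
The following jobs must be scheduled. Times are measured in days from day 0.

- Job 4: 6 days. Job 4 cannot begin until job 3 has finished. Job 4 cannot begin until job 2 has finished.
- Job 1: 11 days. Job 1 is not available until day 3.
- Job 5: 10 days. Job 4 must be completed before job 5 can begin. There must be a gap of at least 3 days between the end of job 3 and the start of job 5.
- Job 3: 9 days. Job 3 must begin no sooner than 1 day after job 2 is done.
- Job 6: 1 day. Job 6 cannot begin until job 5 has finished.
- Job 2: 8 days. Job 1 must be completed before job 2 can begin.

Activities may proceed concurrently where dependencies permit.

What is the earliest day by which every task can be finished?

Job 1 cannot begin until its own release at day 3. It runs from day 3 to 3 + 11 = day 14.
Job 2 waits on job 1 (finishes day 14), so it starts at day 14 and finishes at 14 + 8 = day 22.
Job 3 cannot begin until job 2 (finishes day 22, plus 1-day gap → day 23). It runs from day 23 to 23 + 9 = day 32.
For job 4: job 3 (finishes day 32); job 2 (finishes day 22). Taking the maximum gives a start of day 32, and it finishes at 32 + 6 = day 38.
Job 5 needs all of job 4 (finishes day 38); job 3 (finishes day 32, plus 3-day gap → day 35). That puts its earliest start at day 38; it finishes at 38 + 10 = day 48.
Job 6 waits on job 5 (finishes day 48), so it starts at day 48 and finishes at 48 + 1 = day 49.
All tasks are finished once the last one completes. Finish times: Job 1 at 14, Job 2 at 22, Job 3 at 32, Job 4 at 38, Job 5 at 48, Job 6 at 49. The latest is day 49.

49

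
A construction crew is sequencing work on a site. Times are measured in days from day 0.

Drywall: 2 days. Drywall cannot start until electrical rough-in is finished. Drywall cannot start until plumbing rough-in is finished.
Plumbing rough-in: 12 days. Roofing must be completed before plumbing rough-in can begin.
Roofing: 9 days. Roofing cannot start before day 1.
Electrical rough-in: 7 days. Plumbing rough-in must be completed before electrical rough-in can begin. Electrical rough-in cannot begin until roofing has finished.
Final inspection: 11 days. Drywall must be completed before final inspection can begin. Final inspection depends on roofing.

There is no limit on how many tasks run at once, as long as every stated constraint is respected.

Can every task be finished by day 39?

No

Roofing waits on its own release at day 1, so it starts at day 1 and finishes at 1 + 9 = day 10.
Plumbing rough-in cannot begin until roofing (finishes day 10). It runs from day 10 to 10 + 12 = day 22.
Electrical rough-in cannot start until plumbing rough-in (finishes day 22); roofing (finishes day 10). The controlling bound is day 22, so electrical rough-in finishes at 22 + 7 = day 29.
Drywall needs all of electrical rough-in (finishes day 29); plumbing rough-in (finishes day 22). That puts its earliest start at day 29; it finishes at 29 + 2 = day 31.
Final inspection cannot start until drywall (finishes day 31); roofing (finishes day 10). The controlling bound is day 31, so final inspection finishes at 31 + 11 = day 42.
The earliest everything can be done is day 42, which is after the deadline of 39, so it is not possible.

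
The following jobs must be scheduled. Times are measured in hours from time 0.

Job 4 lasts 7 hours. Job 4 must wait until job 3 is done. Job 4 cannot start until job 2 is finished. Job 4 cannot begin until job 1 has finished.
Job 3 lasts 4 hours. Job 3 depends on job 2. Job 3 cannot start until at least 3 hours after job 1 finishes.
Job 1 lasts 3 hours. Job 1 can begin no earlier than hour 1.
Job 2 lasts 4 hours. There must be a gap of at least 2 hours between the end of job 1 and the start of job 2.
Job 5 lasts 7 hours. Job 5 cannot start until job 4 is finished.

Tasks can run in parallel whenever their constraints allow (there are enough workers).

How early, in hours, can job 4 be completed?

After its own release at hour 1, job 1 can start at hour 1 and finishes at hour 4.
After job 1 (finishes hour 4, plus 2-hour gap → hour 6), job 2 can start at hour 6 and finishes at hour 10.
Job 3 has to wait for job 2 (finishes hour 10); job 1 (finishes hour 4, plus 3-hour gap → hour 7). The latest of these is hour 10, so job 3 runs hour 10 to 10 + 4 = hour 14.
Job 4 cannot start until job 3 (finishes hour 14); job 2 (finishes hour 10); job 1 (finishes hour 4). The controlling bound is hour 14, so job 4 finishes at 14 + 7 = hour 21.

21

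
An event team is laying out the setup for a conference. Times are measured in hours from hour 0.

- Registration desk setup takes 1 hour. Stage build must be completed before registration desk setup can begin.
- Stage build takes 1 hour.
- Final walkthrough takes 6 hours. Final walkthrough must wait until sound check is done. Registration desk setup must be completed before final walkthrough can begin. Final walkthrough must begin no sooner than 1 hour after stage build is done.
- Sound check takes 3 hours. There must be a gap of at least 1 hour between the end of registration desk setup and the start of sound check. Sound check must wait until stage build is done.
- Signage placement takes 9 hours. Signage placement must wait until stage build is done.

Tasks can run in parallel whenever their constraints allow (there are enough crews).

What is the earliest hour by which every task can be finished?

Stage build can start immediately at hour 0; it finishes at hour 1.
Signage placement cannot begin until stage build (finishes hour 1). It runs from hour 1 to 1 + 9 = hour 10.
Registration desk setup cannot begin until stage build (finishes hour 1). It runs from hour 1 to 1 + 1 = hour 2.
Sound check has to wait for registration desk setup (finishes hour 2, plus 1-hour gap → hour 3); stage build (finishes hour 1). The latest of these is hour 3, so sound check runs hour 3 to 3 + 3 = hour 6.
Final walkthrough has to wait for sound check (finishes hour 6); registration desk setup (finishes hour 2); stage build (finishes hour 1, plus 1-hour gap → hour 2). The latest of these is hour 6, so final walkthrough runs hour 6 to 6 + 6 = hour 12.
All tasks are finished once the last one completes. Finish times: Stage build at 1, Registration desk setup at 2, Signage placement at 10, Sound check at 6, Final walkthrough at 12. The latest is hour 12.

12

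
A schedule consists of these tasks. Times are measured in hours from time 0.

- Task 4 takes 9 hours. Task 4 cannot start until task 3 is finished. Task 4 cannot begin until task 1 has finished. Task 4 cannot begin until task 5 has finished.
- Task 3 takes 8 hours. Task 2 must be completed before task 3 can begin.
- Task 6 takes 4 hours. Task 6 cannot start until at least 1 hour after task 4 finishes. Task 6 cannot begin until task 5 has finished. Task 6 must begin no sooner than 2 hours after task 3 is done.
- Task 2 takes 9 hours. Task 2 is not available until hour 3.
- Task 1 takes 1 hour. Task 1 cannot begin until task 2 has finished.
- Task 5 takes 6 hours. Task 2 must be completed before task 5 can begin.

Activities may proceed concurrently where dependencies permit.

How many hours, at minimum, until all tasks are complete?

Task 2 waits on its own release at hour 3, so it starts at hour 3 and finishes at 3 + 9 = hour 12.
Task 5 cannot begin until task 2 (finishes hour 12). It runs from hour 12 to 12 + 6 = hour 18.
Task 3 waits on task 2 (finishes hour 12), so it starts at hour 12 and finishes at 12 + 8 = hour 20.
After task 2 (finishes hour 12), task 1 can start at hour 12 and finishes at hour 13.
Task 4 needs all of task 3 (finishes hour 20); task 1 (finishes hour 13); task 5 (finishes hour 18). That puts its earliest start at hour 20; it finishes at 20 + 9 = hour 29.
Task 6 needs all of task 4 (finishes hour 29, plus 1-hour gap → hour 30); task 5 (finishes hour 18); task 3 (finishes hour 20, plus 2-hour gap → hour 22). That puts its earliest start at hour 30; it finishes at 30 + 4 = hour 34.
All tasks are finished once the last one completes. Finish times: Task 1 at 13, Task 2 at 12, Task 3 at 20, Task 4 at 29, Task 5 at 18, Task 6 at 34. The latest is hour 34.

34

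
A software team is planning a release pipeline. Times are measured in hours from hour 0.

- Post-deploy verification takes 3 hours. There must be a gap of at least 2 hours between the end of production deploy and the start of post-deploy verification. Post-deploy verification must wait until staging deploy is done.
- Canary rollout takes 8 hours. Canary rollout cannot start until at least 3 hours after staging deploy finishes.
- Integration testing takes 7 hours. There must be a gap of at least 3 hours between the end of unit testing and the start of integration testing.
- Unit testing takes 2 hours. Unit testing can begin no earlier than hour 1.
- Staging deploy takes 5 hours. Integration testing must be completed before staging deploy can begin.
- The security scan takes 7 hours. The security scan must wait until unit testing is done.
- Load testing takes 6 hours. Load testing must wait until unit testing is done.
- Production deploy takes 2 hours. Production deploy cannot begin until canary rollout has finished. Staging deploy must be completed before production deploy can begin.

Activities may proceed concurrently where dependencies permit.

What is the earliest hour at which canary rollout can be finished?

Unit testing cannot begin until its own release at hour 1. It runs from hour 1 to 1 + 2 = hour 3.
Integration testing waits on unit testing (finishes hour 3, plus 3-hour gap → hour 6), so it starts at hour 6 and finishes at 6 + 7 = hour 13.
Staging deploy cannot begin until integration testing (finishes hour 13). It runs from hour 13 to 13 + 5 = hour 18.
Canary rollout waits on staging deploy (finishes hour 18, plus 3-hour gap → hour 21), so it starts at hour 21 and finishes at 21 + 8 = hour 29.

29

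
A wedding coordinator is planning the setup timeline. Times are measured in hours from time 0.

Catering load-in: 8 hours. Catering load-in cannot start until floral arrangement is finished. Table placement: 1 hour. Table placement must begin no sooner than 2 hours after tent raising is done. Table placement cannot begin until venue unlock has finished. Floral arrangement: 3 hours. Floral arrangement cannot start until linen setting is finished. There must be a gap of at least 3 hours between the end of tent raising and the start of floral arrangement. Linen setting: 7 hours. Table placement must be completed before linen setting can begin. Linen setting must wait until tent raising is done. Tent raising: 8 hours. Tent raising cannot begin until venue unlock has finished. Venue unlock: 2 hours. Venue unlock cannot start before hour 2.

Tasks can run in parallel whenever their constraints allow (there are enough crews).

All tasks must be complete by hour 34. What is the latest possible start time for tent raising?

5

Catering load-in has no dependents, so it just needs to finish by hour 34. Starting by 34 − 8 = hour 26 achieves that.
Floral arrangement must finish before catering load-in (must start by hour 26). With a 3-hour duration, floral arrangement must start by 26 − 3 = hour 23.
Linen setting must finish before floral arrangement (must start by hour 23). With a 7-hour duration, linen setting must start by 23 − 7 = hour 16.
Table placement feeds into linen setting (must start by hour 16); so table placement must finish by hour 16 and therefore start by hour 15.
Tent raising has several dependents: table placement (must start by hour 15, minus 2-hour gap → hour 13); linen setting (must start by hour 16); floral arrangement (must start by hour 23, minus 3-hour gap → hour 20). The earliest of those limits is hour 13, so tent raising must start by 13 − 8 = hour 5.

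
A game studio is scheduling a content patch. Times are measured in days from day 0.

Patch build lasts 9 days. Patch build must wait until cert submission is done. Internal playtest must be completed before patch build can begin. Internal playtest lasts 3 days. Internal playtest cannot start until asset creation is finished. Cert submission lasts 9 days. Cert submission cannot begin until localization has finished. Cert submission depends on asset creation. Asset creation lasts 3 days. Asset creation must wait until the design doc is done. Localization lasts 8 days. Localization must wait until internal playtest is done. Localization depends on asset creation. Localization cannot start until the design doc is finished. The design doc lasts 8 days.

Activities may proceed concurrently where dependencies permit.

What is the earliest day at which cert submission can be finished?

The design doc can start immediately at day 0; it finishes at day 8.
Asset creation waits on the design doc (finishes day 8), so it starts at day 8 and finishes at 8 + 3 = day 11.
Internal playtest waits on asset creation (finishes day 11), so it starts at day 11 and finishes at 11 + 3 = day 14.
Localization has to wait for internal playtest (finishes day 14); asset creation (finishes day 11); the design doc (finishes day 8). The latest of these is day 14, so localization runs day 14 to 14 + 8 = day 22.
For cert submission: localization (finishes day 22); asset creation (finishes day 11). Taking the maximum gives a start of day 22, and it finishes at 22 + 9 = day 31.

31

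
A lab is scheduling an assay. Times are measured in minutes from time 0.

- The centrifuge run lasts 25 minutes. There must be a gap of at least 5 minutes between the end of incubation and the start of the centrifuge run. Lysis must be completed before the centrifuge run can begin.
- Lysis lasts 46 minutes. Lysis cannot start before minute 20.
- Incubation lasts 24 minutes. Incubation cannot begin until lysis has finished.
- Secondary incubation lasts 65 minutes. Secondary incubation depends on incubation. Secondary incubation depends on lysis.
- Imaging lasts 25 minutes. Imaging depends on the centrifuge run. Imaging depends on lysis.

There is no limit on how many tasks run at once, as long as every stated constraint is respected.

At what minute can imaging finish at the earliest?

145

After its own release at minute 20, lysis can start at minute 20 and finishes at minute 66.
After lysis (finishes minute 66), incubation can start at minute 66 and finishes at minute 90.
The centrifuge run needs all of incubation (finishes minute 90, plus 5-minute gap → minute 95); lysis (finishes minute 66). That puts its earliest start at minute 95; it finishes at 95 + 25 = minute 120.
Imaging needs all of the centrifuge run (finishes minute 120); lysis (finishes minute 66). That puts its earliest start at minute 120; it finishes at 120 + 25 = minute 145.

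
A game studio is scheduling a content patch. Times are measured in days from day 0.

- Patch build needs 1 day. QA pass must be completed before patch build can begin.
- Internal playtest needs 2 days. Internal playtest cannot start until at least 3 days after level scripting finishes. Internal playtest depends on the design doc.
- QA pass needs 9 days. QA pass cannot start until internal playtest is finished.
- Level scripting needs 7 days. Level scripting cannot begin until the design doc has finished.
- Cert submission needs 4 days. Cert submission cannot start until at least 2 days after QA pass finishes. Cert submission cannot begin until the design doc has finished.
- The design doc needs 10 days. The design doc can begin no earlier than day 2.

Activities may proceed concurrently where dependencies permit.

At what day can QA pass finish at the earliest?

33

The design doc cannot begin until its own release at day 2. It runs from day 2 to 2 + 10 = day 12.
After the design doc (finishes day 12), level scripting can start at day 12 and finishes at day 19.
For internal playtest: level scripting (finishes day 19, plus 3-day gap → day 22); the design doc (finishes day 12). Taking the maximum gives a start of day 22, and it finishes at 22 + 2 = day 24.
After internal playtest (finishes day 24), QA pass can start at day 24 and finishes at day 33.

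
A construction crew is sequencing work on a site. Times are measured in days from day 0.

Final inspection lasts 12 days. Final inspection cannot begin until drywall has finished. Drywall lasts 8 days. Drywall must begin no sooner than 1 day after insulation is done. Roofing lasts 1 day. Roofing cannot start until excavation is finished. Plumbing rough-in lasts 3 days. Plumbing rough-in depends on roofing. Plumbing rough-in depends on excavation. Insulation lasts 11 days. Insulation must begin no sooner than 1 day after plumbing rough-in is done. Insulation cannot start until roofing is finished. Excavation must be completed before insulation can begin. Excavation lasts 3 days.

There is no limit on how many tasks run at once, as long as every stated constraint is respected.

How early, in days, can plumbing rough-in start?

Excavation has no prerequisites, so it starts at day 0 and finishes at day 3.
Roofing cannot begin until excavation (finishes day 3). It runs from day 3 to 3 + 1 = day 4.
Plumbing rough-in waits on roofing (finishes day 4); excavation (finishes day 3). The latest of these is day 4, which is the earliest plumbing rough-in can start.

4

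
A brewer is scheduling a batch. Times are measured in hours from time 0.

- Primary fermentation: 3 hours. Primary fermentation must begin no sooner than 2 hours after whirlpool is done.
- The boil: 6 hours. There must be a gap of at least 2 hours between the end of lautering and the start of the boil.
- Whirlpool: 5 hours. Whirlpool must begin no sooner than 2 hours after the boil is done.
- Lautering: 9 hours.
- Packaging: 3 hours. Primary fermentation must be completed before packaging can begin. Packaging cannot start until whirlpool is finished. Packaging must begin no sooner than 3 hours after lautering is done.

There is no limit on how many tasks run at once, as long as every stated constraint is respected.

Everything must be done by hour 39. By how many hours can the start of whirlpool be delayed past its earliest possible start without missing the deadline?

7

Nothing blocks lautering, so it runs from hour 0 to hour 9.
After lautering (finishes hour 9, plus 2-hour gap → hour 11), the boil can start at hour 11 and finishes at hour 17.
Whirlpool waits on the boil (finishes hour 17, plus 2-hour gap → hour 19), so it starts at hour 19 and finishes at 19 + 5 = hour 24.

Working backward from the deadline:
To finish by hour 39, packaging (duration 3) must start no later than hour 36.
Primary fermentation has to be done before packaging (must start by hour 36). That means finishing by hour 36, i.e. starting by 36 − 3 = hour 33.
Whirlpool feeds primary fermentation (must start by hour 33, minus 2-hour gap → hour 31); packaging (must start by hour 36). Taking the minimum, whirlpool must finish by hour 31 and start by 31 − 5 = hour 26.
So whirlpool can start as early as hour 19 and as late as hour 26, giving 26 − 19 = 7 hours of slack.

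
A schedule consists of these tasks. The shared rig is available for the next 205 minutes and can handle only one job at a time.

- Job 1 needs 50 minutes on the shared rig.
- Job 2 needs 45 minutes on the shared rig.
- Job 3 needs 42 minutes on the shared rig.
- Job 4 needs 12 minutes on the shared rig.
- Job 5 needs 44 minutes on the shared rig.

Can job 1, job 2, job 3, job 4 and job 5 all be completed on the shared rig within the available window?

Running back to back, the jobs need 50 + 45 + 42 + 12 + 44 = 193 minutes on the shared rig.
Since 193 ≤ 205, they fit within the window.

Yes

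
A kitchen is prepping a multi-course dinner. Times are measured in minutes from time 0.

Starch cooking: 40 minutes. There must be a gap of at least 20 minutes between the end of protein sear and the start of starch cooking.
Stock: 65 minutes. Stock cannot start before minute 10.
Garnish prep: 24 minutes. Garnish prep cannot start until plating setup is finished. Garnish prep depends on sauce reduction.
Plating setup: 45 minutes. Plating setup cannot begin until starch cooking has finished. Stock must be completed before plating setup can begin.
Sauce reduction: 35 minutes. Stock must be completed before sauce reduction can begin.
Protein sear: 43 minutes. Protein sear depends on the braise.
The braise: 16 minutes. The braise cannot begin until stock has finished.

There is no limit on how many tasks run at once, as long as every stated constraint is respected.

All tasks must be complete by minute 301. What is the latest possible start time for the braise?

113

Garnish prep has no dependents, so it just needs to finish by minute 301. Starting by 301 − 24 = minute 277 achieves that.
Since garnish prep (must start by minute 277) depends on it, plating setup must finish by minute 277. Backing off its 45-minute duration gives a latest start of minute 232.
Starch cooking must finish before plating setup (must start by minute 232). With a 40-minute duration, starch cooking must start by 232 − 40 = minute 192.
Protein sear must finish before starch cooking (must start by minute 192, minus 20-minute gap → minute 172). With a 43-minute duration, protein sear must start by 172 − 43 = minute 129.
The braise feeds into protein sear (must start by minute 129); so the braise must finish by minute 129 and therefore start by minute 113.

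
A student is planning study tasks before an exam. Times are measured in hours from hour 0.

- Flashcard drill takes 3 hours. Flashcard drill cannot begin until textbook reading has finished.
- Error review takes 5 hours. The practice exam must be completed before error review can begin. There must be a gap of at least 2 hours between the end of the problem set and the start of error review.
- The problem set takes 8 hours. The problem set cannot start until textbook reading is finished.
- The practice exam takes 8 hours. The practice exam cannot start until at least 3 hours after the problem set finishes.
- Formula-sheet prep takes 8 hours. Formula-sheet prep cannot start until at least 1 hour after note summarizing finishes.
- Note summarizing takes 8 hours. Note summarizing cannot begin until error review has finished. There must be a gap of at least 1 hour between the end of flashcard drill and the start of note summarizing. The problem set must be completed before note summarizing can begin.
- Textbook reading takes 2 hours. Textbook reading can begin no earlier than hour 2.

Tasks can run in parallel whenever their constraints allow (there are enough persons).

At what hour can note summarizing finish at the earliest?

Textbook reading cannot begin until its own release at hour 2. It runs from hour 2 to 2 + 2 = hour 4.
Flashcard drill cannot begin until textbook reading (finishes hour 4). It runs from hour 4 to 4 + 3 = hour 7.
The problem set cannot begin until textbook reading (finishes hour 4). It runs from hour 4 to 4 + 8 = hour 12.
After the problem set (finishes hour 12, plus 3-hour gap → hour 15), the practice exam can start at hour 15 and finishes at hour 23.
Error review cannot start until the practice exam (finishes hour 23); the problem set (finishes hour 12, plus 2-hour gap → hour 14). The controlling bound is hour 23, so error review finishes at 23 + 5 = hour 28.
Note summarizing has to wait for error review (finishes hour 28); flashcard drill (finishes hour 7, plus 1-hour gap → hour 8); the problem set (finishes hour 12). The latest of these is hour 28, so note summarizing runs hour 28 to 28 + 8 = hour 36.

36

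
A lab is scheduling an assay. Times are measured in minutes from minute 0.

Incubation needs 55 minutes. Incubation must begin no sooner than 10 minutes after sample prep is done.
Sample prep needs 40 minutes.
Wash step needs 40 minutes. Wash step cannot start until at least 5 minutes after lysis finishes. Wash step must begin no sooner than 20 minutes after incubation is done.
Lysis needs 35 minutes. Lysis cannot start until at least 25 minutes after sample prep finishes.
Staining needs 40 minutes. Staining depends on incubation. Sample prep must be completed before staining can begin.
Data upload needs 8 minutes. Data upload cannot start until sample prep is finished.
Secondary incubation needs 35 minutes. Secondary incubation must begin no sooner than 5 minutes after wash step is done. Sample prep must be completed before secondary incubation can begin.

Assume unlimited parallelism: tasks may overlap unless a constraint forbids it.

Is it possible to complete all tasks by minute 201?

Sample prep has no prerequisites, so it starts at minute 0 and finishes at minute 40.
Data upload cannot begin until sample prep (finishes minute 40). It runs from minute 40 to 40 + 8 = minute 48.
Incubation waits on sample prep (finishes minute 40, plus 10-minute gap → minute 50), so it starts at minute 50 and finishes at 50 + 55 = minute 105.
Staining has to wait for incubation (finishes minute 105); sample prep (finishes minute 40). The latest of these is minute 105, so staining runs minute 105 to 105 + 40 = minute 145.
Lysis waits on sample prep (finishes minute 40, plus 25-minute gap → minute 65), so it starts at minute 65 and finishes at 65 + 35 = minute 100.
Wash step has to wait for lysis (finishes minute 100, plus 5-minute gap → minute 105); incubation (finishes minute 105, plus 20-minute gap → minute 125). The latest of these is minute 125, so wash step runs minute 125 to 125 + 40 = minute 165.
Secondary incubation cannot start until wash step (finishes minute 165, plus 5-minute gap → minute 170); sample prep (finishes minute 40). The controlling bound is minute 170, so secondary incubation finishes at 170 + 35 = minute 205.
The earliest everything can be done is minute 205, which is after the deadline of 201, so it is not possible.

No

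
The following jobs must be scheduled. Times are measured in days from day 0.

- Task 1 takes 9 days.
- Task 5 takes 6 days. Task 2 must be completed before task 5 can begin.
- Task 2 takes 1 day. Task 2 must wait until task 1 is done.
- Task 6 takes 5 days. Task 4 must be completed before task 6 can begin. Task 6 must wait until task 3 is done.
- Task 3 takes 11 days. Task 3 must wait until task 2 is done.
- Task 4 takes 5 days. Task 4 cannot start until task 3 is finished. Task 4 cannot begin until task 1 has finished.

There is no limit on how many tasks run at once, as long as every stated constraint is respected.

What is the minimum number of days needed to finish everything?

31

Task 1 can start immediately at day 0; it finishes at day 9.
Task 2 cannot begin until task 1 (finishes day 9). It runs from day 9 to 9 + 1 = day 10.
Task 5 waits on task 2 (finishes day 10), so it starts at day 10 and finishes at 10 + 6 = day 16.
After task 2 (finishes day 10), task 3 can start at day 10 and finishes at day 21.
Task 4 cannot start until task 3 (finishes day 21); task 1 (finishes day 9). The controlling bound is day 21, so task 4 finishes at 21 + 5 = day 26.
Task 6 needs all of task 4 (finishes day 26); task 3 (finishes day 21). That puts its earliest start at day 26; it finishes at 26 + 5 = day 31.
All tasks are finished once the last one completes. Finish times: Task 1 at 9, Task 2 at 10, Task 3 at 21, Task 4 at 26, Task 5 at 16, Task 6 at 31. The latest is day 31.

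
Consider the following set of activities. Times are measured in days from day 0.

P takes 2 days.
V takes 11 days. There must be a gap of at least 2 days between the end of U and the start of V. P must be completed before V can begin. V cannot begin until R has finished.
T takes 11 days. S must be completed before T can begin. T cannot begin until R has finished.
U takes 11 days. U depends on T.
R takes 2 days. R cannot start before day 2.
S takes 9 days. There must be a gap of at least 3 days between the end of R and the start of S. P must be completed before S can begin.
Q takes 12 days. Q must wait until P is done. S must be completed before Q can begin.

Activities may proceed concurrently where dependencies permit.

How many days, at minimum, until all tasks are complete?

R waits on its own release at day 2, so it starts at day 2 and finishes at 2 + 2 = day 4.
P has no prerequisites, so it starts at day 0 and finishes at day 2.
For S: R (finishes day 4, plus 3-day gap → day 7); P (finishes day 2). Taking the maximum gives a start of day 7, and it finishes at 7 + 9 = day 16.
For T: S (finishes day 16); R (finishes day 4). Taking the maximum gives a start of day 16, and it finishes at 16 + 11 = day 27.
After T (finishes day 27), U can start at day 27 and finishes at day 38.
For V: U (finishes day 38, plus 2-day gap → day 40); P (finishes day 2); R (finishes day 4). Taking the maximum gives a start of day 40, and it finishes at 40 + 11 = day 51.
Q has to wait for P (finishes day 2); S (finishes day 16). The latest of these is day 16, so Q runs day 16 to 16 + 12 = day 28.
All tasks are finished once the last one completes. Finish times: P at 2, Q at 28, R at 4, S at 16, T at 27, U at 38, V at 51. The latest is day 51.

51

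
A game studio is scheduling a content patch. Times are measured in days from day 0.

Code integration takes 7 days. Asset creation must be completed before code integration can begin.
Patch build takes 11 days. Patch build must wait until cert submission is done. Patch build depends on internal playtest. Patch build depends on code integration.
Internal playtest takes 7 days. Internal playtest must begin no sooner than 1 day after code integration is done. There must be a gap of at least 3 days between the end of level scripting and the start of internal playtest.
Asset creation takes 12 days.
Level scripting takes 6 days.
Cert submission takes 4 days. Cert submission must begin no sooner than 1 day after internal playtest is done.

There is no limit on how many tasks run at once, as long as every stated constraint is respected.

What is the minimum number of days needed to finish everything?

43

Level scripting has no prerequisites, so it starts at day 0 and finishes at day 6.
Nothing blocks asset creation, so it runs from day 0 to day 12.
Code integration waits on asset creation (finishes day 12), so it starts at day 12 and finishes at 12 + 7 = day 19.
Internal playtest needs all of code integration (finishes day 19, plus 1-day gap → day 20); level scripting (finishes day 6, plus 3-day gap → day 9). That puts its earliest start at day 20; it finishes at 20 + 7 = day 27.
Cert submission waits on internal playtest (finishes day 27, plus 1-day gap → day 28), so it starts at day 28 and finishes at 28 + 4 = day 32.
Patch build needs all of cert submission (finishes day 32); internal playtest (finishes day 27); code integration (finishes day 19). That puts its earliest start at day 32; it finishes at 32 + 11 = day 43.
All tasks are finished once the last one completes. Finish times: Asset creation at 12, Level scripting at 6, Code integration at 19, Internal playtest at 27, Cert submission at 32, Patch build at 43. The latest is day 43.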